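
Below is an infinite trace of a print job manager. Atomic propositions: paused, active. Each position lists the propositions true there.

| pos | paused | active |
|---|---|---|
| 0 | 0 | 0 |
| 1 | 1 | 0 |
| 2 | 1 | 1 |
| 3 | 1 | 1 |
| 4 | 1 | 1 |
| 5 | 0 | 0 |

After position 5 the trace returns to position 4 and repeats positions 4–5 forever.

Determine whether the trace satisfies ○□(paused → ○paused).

Violated

The position after 0 is 1; □(paused → ○paused) is false there.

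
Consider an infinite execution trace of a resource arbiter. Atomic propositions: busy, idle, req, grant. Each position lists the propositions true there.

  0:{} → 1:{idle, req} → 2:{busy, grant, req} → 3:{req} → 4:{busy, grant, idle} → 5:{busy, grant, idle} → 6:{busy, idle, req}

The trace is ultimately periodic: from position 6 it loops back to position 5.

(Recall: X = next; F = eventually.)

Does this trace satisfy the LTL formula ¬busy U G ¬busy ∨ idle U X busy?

Walking from position 0: at position 2, G ¬busy has not yet held and ¬busy fails, so ¬busy U G ¬busy is false.
Walking from position 0: at position 0, X busy has not yet held and idle fails, so idle U X busy is false.
At position 0: ¬busy U G ¬busy is false; idle U X busy is false; so ¬busy U G ¬busy ∨ idle U X busy is false.

No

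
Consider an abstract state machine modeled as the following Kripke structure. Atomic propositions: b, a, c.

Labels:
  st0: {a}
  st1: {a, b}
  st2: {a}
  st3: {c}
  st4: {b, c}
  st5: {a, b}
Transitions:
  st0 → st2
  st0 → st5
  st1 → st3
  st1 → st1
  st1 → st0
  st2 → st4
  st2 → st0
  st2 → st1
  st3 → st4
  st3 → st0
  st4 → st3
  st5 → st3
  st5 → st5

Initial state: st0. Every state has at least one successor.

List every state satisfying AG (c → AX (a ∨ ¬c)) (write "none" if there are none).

States satisfying c → AX (a ∨ ¬c): {st0, st1, st2, st5}.
States satisfying AG (c → AX (a ∨ ¬c)): ∅.

none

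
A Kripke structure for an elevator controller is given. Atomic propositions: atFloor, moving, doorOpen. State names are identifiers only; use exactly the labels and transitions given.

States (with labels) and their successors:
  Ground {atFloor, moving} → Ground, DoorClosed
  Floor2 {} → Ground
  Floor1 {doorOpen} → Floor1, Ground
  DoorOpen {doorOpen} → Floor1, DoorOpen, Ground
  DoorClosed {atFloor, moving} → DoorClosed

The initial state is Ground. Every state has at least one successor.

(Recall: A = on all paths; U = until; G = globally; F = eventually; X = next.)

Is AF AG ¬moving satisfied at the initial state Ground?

States satisfying AG ¬moving: ∅.
States satisfying AF AG ¬moving: ∅.
There is a path from Ground along which AG ¬moving never holds.
Ground ∉ Sat(AF AG ¬moving).

Violated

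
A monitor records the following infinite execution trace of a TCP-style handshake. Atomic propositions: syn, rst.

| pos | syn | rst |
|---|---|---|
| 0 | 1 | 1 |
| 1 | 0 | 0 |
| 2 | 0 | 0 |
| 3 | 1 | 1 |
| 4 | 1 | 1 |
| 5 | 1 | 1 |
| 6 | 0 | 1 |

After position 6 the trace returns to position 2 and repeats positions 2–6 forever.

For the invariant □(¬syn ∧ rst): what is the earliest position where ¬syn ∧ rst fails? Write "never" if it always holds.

At position 0 the labels are {rst, syn}, so ¬syn ∧ rst is false there. This is the first violation.

0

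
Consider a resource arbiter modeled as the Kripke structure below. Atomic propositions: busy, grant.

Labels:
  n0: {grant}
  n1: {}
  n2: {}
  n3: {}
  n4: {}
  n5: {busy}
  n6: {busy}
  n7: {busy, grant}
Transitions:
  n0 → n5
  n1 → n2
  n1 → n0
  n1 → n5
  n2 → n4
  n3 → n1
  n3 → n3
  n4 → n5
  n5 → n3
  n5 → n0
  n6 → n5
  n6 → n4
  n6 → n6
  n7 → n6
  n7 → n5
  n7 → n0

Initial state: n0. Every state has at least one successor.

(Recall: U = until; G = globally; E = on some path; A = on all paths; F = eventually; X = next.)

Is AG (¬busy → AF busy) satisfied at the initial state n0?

States satisfying ¬busy → AF busy: {n0, n1, n2, n4, n5, n6, n7}.
States satisfying AG (¬busy → AF busy): ∅.
n3 is reachable from n0 and violates ¬busy → AF busy, so AG fails at n0.
n0 ∉ Sat(AG (¬busy → AF busy)).

Violated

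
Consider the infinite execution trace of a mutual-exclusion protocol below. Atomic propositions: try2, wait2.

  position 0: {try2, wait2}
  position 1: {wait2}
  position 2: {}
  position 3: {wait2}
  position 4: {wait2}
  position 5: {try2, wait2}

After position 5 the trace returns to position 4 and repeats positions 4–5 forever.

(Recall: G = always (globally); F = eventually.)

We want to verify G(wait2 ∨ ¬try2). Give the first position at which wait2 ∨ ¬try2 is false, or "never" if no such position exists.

wait2 ∨ ¬try2 holds at every position 0..5, and those are all the positions the trace ever visits, so the invariant G(wait2 ∨ ¬try2) is never violated.

never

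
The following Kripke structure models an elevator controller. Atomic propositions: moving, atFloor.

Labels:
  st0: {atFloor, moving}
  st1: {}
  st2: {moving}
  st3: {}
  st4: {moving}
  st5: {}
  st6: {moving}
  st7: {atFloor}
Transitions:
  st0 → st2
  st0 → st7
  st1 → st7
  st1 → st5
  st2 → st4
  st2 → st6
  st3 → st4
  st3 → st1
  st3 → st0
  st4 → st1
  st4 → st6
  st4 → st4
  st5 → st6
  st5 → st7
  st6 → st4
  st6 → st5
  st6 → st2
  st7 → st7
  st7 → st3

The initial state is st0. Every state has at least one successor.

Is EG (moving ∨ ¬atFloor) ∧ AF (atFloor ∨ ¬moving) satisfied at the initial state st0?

States satisfying moving ∨ ¬atFloor: {st0, st1, st2, st3, st4, st5, st6}.
States satisfying EG (moving ∨ ¬atFloor): {st0, st1, st2, st3, st4, st5, st6}.
States satisfying atFloor ∨ ¬moving: {st0, st1, st3, st5, st7}.
States satisfying AF (atFloor ∨ ¬moving): {st0, st1, st3, st5, st7}.
States satisfying EG (moving ∨ ¬atFloor) ∧ AF (atFloor ∨ ¬moving): {st0, st1, st3, st5}.
st0 ∈ Sat(EG (moving ∨ ¬atFloor) ∧ AF (atFloor ∨ ¬moving)).

Holds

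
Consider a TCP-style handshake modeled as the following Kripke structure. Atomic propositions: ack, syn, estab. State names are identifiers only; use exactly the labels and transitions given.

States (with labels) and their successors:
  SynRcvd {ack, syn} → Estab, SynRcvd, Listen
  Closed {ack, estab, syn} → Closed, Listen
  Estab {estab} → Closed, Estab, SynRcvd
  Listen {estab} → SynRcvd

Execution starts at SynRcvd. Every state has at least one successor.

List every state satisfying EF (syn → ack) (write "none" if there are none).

States satisfying syn → ack: {SynRcvd, Closed, Estab, Listen}.
States satisfying EF (syn → ack): {SynRcvd, Closed, Estab, Listen}.

{SynRcvd, Closed, Estab, Listen}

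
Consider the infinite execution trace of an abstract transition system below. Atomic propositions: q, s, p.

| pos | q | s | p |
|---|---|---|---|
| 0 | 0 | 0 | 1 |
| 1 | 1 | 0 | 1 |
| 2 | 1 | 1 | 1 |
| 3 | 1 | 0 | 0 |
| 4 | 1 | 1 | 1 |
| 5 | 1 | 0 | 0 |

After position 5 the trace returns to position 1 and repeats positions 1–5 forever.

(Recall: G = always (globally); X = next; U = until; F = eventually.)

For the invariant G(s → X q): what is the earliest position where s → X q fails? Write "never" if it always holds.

never

s → X q holds at every position 0..5, and those are all the positions the trace ever visits, so the invariant G(s → X q) is never violated.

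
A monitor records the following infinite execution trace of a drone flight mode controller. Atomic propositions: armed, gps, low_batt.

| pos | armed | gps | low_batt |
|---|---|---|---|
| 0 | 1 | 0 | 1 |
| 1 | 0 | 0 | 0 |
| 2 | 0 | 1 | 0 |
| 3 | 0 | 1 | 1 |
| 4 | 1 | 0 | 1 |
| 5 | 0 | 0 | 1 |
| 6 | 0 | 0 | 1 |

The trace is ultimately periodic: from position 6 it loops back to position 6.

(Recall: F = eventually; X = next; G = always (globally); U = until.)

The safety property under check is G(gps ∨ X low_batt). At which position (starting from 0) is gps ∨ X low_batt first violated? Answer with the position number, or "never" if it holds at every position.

0

At position 0 the labels are {armed, low_batt} and the next position 1 has {}, so gps ∨ X low_batt is false there. This is the first violation.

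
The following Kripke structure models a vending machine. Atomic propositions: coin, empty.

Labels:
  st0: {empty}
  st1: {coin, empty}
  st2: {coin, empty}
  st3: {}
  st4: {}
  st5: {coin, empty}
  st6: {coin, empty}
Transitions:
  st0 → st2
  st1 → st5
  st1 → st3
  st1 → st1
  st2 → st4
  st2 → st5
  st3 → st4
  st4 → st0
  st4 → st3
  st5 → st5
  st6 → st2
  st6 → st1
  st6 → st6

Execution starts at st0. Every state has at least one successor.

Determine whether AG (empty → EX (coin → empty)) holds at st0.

Holds

States satisfying empty → EX (coin → empty): {st0, st1, st2, st3, st4, st5, st6}.
States satisfying AG (empty → EX (coin → empty)): {st0, st1, st2, st3, st4, st5, st6}.
Every state reachable from st0 satisfies empty → EX (coin → empty).
st0 ∈ Sat(AG (empty → EX (coin → empty))).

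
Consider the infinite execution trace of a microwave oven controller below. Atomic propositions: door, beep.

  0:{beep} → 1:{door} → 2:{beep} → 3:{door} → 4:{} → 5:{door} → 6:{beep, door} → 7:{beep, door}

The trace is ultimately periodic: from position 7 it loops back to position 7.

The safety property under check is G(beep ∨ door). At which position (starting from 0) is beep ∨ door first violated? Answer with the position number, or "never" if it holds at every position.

4

Check beep ∨ door at each position in order: 0 ✓, 1 ✓, 2 ✓, 3 ✓.
At position 4 the labels are {}, so beep ∨ door is false there. This is the first violation.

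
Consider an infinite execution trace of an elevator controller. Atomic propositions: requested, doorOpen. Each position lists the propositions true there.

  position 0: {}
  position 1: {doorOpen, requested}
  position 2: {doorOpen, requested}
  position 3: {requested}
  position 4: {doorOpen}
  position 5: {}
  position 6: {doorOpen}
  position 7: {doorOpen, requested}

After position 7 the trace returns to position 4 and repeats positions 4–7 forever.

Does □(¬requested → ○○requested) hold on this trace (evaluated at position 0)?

¬requested → ○○requested must hold at every position from 0 onward. It fails at position 4, so □(¬requested → ○○requested) is false.
Positions where ¬requested holds: 0, 4, 5, 6.
Check ○○requested at each: 0→ok, 4→fails, 5→ok, 6→fails.

Violated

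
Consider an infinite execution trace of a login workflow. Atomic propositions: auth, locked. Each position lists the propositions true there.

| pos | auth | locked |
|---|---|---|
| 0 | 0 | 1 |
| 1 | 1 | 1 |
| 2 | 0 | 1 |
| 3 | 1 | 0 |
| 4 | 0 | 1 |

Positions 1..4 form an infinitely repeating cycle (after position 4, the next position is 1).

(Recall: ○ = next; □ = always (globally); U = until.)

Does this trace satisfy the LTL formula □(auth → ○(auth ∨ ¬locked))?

auth → ○(auth ∨ ¬locked) must hold at every position from 0 onward. It fails at position 1, so □(auth → ○(auth ∨ ¬locked)) is false.
Positions where auth holds: 1, 3.
Check ○(auth ∨ ¬locked) at each: 1→fails, 3→fails.

Violated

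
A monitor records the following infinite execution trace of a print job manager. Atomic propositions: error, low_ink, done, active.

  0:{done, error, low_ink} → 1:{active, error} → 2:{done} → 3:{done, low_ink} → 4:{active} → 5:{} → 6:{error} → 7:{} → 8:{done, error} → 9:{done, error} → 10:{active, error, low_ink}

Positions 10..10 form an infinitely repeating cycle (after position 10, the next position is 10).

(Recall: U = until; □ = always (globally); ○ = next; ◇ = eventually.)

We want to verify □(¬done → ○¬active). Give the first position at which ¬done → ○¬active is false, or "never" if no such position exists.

10

Check ¬done → ○¬active at each position in order: 0 ✓, 1 ✓, 2 ✓, 3 ✓, 4 ✓, 5 ✓, 6 ✓, 7 ✓, 8 ✓, 9 ✓.
At position 10 the labels are {active, error, low_ink} and the next position 10 has {active, error, low_ink}, so ¬done → ○¬active is false there. This is the first violation.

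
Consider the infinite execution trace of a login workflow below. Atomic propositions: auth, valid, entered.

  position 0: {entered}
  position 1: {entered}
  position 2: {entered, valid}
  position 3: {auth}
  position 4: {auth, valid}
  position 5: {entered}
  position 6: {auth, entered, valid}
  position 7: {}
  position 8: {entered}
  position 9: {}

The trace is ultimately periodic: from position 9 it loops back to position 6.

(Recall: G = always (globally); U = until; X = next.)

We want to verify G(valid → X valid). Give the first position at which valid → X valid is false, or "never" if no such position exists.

2

Check valid → X valid at each position in order: 0 ✓, 1 ✓.
At position 2 the labels are {entered, valid} and the next position 3 has {auth}, so valid → X valid is false there. This is the first violation.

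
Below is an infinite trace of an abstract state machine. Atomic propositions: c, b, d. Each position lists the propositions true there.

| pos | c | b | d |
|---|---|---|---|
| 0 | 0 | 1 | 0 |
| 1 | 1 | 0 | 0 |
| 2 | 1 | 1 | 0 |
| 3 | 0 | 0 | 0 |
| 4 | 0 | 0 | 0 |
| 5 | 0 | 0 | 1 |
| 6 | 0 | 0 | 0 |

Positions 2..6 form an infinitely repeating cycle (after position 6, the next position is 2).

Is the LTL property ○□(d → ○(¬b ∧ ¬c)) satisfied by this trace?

Yes

The position after 0 is 1; □(d → ○(¬b ∧ ¬c)) is true there.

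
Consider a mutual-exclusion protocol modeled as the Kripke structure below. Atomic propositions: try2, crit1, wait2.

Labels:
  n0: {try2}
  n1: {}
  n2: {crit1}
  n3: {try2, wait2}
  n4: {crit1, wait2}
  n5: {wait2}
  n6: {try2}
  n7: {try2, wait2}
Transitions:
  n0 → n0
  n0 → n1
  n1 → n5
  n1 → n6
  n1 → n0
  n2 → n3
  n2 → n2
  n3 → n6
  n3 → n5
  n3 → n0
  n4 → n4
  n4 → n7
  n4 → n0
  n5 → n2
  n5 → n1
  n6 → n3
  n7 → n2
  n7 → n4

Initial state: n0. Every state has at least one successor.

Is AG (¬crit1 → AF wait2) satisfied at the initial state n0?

No

States satisfying ¬crit1 → AF wait2: {n2, n3, n4, n5, n6, n7}.
States satisfying AG (¬crit1 → AF wait2): ∅.
n0 is reachable from n0 and violates ¬crit1 → AF wait2, so AG fails at n0.
n0 ∉ Sat(AG (¬crit1 → AF wait2)).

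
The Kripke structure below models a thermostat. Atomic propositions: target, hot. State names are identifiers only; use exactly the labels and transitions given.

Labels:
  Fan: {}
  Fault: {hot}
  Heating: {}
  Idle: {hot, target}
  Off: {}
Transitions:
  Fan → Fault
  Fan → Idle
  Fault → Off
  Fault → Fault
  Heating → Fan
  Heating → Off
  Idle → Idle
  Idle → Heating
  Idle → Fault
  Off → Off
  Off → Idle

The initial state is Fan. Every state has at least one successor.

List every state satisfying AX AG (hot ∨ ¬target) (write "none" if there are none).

{Fan, Fault, Heating, Idle, Off}

States satisfying AG (hot ∨ ¬target): {Fan, Fault, Heating, Idle, Off}.
States satisfying AX AG (hot ∨ ¬target): {Fan, Fault, Heating, Idle, Off}.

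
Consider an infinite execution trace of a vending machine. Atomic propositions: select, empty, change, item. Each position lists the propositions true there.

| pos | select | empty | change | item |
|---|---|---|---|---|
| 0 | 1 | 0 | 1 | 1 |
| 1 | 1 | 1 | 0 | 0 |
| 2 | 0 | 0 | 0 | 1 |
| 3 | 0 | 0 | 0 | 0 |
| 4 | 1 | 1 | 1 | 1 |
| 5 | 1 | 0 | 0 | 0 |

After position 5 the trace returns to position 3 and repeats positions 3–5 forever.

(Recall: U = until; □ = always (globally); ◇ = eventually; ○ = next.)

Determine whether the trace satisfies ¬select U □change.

Walking from position 0: at position 0, □change has not yet held and ¬select fails, so ¬select U □change is false.

No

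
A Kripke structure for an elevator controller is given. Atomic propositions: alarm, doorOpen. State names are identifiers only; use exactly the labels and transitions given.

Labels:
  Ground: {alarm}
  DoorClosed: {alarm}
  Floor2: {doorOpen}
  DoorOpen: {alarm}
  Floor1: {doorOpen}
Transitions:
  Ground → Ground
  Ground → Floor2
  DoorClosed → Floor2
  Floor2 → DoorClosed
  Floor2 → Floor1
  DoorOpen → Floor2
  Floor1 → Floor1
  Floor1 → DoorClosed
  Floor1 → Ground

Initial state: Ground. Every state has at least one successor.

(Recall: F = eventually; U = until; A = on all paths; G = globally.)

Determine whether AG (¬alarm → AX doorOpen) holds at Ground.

Violated

States satisfying ¬alarm → AX doorOpen: {Ground, DoorClosed, DoorOpen}.
States satisfying AG (¬alarm → AX doorOpen): ∅.
Floor1 is reachable from Ground and violates ¬alarm → AX doorOpen, so AG fails at Ground.
Ground ∉ Sat(AG (¬alarm → AX doorOpen)).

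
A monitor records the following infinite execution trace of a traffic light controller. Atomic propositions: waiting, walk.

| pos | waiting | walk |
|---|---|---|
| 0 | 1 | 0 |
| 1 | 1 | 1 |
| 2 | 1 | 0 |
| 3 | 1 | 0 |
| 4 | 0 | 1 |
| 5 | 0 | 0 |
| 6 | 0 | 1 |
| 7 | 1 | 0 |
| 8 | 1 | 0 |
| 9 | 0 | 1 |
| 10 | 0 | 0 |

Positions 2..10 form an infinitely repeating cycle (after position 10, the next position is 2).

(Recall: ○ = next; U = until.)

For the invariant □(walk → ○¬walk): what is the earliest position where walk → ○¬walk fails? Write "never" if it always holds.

never

walk → ○¬walk holds at every position 0..10, and those are all the positions the trace ever visits, so the invariant □(walk → ○¬walk) is never violated.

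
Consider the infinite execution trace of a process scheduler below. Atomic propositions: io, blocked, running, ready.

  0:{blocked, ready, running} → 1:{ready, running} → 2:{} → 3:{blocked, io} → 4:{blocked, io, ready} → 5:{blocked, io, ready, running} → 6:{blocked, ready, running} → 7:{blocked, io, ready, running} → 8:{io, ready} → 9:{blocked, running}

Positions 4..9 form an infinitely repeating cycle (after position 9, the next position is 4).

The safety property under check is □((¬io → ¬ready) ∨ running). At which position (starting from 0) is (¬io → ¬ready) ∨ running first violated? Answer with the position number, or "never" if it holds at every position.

never

(¬io → ¬ready) ∨ running holds at every position 0..9, and those are all the positions the trace ever visits, so the invariant □((¬io → ¬ready) ∨ running) is never violated.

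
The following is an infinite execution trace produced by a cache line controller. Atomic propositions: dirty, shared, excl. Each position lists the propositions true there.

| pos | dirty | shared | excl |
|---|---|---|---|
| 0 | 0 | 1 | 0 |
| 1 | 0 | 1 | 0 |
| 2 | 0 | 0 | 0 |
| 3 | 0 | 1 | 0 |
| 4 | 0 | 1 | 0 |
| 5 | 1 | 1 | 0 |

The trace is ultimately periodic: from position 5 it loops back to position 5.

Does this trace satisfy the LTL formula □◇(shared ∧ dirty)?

Holds

◇(shared ∧ dirty) holds at every position 0..5, and those are all positions ever visited, so □◇(shared ∧ dirty) holds.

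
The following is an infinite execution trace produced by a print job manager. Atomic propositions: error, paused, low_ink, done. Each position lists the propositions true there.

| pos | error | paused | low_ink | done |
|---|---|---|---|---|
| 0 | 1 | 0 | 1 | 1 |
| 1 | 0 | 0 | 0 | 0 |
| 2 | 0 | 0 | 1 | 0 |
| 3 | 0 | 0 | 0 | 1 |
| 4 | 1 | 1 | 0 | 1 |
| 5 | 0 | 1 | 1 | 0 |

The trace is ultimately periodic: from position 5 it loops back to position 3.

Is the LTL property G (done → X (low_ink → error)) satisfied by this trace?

No

done → X (low_ink → error) must hold at every position from 0 onward. It fails at position 4, so G (done → X (low_ink → error)) is false.
Positions where done holds: 0, 3, 4.
Check X (low_ink → error) at each: 0→ok, 3→ok, 4→fails.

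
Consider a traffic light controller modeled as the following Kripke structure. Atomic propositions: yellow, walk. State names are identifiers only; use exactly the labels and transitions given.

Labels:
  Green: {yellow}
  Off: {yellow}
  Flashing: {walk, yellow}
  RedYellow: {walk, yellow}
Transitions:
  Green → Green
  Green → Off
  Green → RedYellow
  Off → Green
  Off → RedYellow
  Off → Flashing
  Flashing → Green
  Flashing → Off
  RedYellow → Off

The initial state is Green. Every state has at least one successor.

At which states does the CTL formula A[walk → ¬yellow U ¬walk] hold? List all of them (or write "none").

{Green, Off}

States satisfying walk → ¬yellow: {Green, Off}.
States satisfying ¬walk: {Green, Off}.
States satisfying A[walk → ¬yellow U ¬walk]: {Green, Off}.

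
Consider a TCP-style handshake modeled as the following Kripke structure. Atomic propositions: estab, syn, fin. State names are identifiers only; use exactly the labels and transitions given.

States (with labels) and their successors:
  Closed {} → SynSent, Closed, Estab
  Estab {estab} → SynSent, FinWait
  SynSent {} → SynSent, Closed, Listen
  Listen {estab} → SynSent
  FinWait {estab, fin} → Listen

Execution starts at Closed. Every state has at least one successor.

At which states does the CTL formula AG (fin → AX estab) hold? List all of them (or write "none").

{Closed, Estab, SynSent, Listen, FinWait}

States satisfying fin → AX estab: {Closed, Estab, SynSent, Listen, FinWait}.
States satisfying AG (fin → AX estab): {Closed, Estab, SynSent, Listen, FinWait}.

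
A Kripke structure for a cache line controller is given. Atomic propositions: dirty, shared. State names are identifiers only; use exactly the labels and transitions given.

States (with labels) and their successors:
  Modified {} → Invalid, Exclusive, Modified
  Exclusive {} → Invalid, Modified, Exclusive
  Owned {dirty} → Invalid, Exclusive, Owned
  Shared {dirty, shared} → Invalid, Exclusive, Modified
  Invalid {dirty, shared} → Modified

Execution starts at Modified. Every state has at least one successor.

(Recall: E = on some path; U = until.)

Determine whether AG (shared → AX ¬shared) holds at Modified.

Holds

States satisfying shared → AX ¬shared: {Modified, Exclusive, Owned, Invalid}.
States satisfying AG (shared → AX ¬shared): {Modified, Exclusive, Owned, Invalid}.
Every state reachable from Modified satisfies shared → AX ¬shared.
Modified ∈ Sat(AG (shared → AX ¬shared)).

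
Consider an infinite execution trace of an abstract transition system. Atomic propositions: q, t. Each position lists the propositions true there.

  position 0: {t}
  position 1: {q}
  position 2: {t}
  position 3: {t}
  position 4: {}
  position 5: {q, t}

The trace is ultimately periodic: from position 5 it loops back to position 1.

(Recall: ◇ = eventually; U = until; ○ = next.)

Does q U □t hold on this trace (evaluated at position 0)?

Does not hold

Walking from position 0: at position 0, □t has not yet held and q fails, so q U □t is false.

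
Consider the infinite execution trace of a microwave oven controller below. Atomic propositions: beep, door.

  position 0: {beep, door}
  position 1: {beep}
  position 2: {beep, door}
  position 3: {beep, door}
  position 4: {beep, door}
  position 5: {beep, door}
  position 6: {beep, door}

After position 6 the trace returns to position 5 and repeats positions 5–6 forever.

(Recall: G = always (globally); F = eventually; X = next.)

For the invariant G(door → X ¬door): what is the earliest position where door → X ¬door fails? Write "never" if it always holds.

Check door → X ¬door at each position in order: 0 ✓, 1 ✓.
At position 2 the labels are {beep, door} and the next position 3 has {beep, door}, so door → X ¬door is false there. This is the first violation.

2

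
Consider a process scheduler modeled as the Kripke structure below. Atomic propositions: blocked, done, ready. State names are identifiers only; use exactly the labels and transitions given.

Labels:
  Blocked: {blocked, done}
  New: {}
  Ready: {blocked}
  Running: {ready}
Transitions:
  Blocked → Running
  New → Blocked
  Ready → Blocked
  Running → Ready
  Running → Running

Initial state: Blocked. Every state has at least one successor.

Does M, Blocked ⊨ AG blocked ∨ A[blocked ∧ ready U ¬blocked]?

Does not hold

States satisfying blocked: {Blocked, Ready}.
States satisfying AG blocked: ∅.
States satisfying blocked ∧ ready: ∅.
States satisfying ¬blocked: {New, Running}.
States satisfying A[blocked ∧ ready U ¬blocked]: {New, Running}.
States satisfying AG blocked ∨ A[blocked ∧ ready U ¬blocked]: {New, Running}.
Blocked ∉ Sat(AG blocked ∨ A[blocked ∧ ready U ¬blocked]).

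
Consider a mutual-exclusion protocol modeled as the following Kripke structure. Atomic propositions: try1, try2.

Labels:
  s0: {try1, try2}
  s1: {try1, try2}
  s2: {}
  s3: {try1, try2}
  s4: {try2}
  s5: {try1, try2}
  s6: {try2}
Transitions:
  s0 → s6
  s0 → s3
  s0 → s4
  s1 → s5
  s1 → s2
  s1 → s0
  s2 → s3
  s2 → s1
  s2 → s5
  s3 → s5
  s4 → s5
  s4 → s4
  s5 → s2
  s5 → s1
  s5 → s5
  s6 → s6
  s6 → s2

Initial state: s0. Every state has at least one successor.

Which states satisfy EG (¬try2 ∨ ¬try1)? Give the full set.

{s4, s6}

States satisfying ¬try2 ∨ ¬try1: {s2, s4, s6}.
States satisfying EG (¬try2 ∨ ¬try1): {s4, s6}.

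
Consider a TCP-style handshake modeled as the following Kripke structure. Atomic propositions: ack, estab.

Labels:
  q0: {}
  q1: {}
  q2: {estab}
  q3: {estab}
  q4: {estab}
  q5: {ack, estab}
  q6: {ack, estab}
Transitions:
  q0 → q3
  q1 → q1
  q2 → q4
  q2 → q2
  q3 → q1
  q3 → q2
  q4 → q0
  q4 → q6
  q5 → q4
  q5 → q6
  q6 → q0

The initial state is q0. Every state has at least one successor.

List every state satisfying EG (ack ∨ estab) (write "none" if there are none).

States satisfying ack ∨ estab: {q2, q3, q4, q5, q6}.
States satisfying EG (ack ∨ estab): {q2, q3}.

{q2, q3}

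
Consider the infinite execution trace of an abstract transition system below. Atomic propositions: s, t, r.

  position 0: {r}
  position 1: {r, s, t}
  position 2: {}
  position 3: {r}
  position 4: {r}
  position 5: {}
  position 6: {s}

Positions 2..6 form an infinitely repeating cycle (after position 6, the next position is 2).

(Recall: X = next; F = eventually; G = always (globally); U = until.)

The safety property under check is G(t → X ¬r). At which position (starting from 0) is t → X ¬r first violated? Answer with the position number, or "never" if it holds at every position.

t → X ¬r holds at every position 0..6, and those are all the positions the trace ever visits, so the invariant G(t → X ¬r) is never violated.

never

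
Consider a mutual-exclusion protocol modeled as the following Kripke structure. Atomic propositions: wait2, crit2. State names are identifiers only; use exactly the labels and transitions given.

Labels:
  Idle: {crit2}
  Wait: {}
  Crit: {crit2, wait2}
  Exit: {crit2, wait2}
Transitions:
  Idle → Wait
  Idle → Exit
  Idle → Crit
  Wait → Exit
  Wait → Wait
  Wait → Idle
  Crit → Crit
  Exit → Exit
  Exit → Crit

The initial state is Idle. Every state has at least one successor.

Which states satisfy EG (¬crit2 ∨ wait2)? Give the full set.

States satisfying ¬crit2 ∨ wait2: {Wait, Crit, Exit}.
States satisfying EG (¬crit2 ∨ wait2): {Wait, Crit, Exit}.

{Wait, Crit, Exit}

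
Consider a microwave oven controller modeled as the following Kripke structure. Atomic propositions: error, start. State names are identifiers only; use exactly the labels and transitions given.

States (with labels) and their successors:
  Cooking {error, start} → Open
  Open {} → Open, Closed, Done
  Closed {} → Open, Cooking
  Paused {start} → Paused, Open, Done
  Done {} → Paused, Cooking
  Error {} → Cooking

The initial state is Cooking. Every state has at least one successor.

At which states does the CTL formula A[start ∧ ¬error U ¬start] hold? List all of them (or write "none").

States satisfying start ∧ ¬error: {Paused}.
States satisfying ¬start: {Open, Closed, Done, Error}.
States satisfying A[start ∧ ¬error U ¬start]: {Open, Closed, Done, Error}.

{Open, Closed, Done, Error}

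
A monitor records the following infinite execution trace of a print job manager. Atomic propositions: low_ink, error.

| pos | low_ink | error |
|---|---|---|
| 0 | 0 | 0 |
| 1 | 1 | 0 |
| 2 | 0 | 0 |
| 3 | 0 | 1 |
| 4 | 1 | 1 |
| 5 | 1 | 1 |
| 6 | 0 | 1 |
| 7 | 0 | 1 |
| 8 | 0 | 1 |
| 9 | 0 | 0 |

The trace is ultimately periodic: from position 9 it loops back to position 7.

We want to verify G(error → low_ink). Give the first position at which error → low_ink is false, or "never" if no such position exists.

3

Check error → low_ink at each position in order: 0 ✓, 1 ✓, 2 ✓.
At position 3 the labels are {error}, so error → low_ink is false there. This is the first violation.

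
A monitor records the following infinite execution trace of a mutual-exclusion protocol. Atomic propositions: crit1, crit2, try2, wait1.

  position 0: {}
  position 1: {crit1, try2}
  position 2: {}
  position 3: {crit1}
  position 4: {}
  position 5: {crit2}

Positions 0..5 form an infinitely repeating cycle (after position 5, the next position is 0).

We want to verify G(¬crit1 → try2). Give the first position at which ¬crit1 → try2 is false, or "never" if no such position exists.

0

At position 0 the labels are {}, so ¬crit1 → try2 is false there. This is the first violation.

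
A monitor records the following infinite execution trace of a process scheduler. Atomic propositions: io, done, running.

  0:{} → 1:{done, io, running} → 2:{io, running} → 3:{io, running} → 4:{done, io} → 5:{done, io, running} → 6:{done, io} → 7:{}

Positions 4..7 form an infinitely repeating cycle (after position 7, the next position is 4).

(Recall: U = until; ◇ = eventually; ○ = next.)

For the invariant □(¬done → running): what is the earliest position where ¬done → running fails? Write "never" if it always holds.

0

At position 0 the labels are {}, so ¬done → running is false there. This is the first violation.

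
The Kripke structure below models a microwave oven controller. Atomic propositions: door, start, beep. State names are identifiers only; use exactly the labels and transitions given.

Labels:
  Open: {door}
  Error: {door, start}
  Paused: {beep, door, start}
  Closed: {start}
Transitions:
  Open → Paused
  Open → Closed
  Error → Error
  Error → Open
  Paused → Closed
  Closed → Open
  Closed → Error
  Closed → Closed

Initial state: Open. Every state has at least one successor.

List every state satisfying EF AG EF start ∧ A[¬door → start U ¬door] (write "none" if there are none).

States satisfying AG EF start: {Open, Error, Paused, Closed}.
States satisfying EF AG EF start: {Open, Error, Paused, Closed}.
States satisfying ¬door → start: {Open, Error, Paused, Closed}.
States satisfying ¬door: {Closed}.
States satisfying A[¬door → start U ¬door]: {Open, Paused, Closed}.
States satisfying EF AG EF start ∧ A[¬door → start U ¬door]: {Open, Paused, Closed}.

{Open, Paused, Closed}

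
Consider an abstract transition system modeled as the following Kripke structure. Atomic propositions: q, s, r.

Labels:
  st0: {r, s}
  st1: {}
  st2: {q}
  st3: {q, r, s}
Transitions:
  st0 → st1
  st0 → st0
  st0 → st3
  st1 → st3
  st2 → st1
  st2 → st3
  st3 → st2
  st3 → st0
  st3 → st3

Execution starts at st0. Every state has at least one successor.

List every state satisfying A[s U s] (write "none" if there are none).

{st0, st3}

States satisfying s: {st0, st3}.
States satisfying A[s U s]: {st0, st3}.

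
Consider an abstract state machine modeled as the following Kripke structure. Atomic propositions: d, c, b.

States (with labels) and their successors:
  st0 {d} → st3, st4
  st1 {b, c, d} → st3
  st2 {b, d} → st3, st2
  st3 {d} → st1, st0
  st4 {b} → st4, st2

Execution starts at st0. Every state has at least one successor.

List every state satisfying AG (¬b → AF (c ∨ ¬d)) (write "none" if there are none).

States satisfying ¬b → AF (c ∨ ¬d): {st1, st2, st4}.
States satisfying AG (¬b → AF (c ∨ ¬d)): ∅.

none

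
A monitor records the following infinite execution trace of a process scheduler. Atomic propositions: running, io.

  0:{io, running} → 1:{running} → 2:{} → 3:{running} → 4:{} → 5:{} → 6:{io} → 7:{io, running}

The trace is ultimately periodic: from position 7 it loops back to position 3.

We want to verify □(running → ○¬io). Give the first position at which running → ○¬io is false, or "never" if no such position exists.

running → ○¬io holds at every position 0..7, and those are all the positions the trace ever visits, so the invariant □(running → ○¬io) is never violated.

never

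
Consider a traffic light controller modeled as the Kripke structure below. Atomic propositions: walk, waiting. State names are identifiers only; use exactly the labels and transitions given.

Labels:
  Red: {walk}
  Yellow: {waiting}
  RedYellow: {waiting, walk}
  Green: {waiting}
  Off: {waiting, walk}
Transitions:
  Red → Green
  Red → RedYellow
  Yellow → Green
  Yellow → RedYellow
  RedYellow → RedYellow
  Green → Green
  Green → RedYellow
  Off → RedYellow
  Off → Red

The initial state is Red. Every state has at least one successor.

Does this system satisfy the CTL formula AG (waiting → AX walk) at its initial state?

States satisfying waiting → AX walk: {Red, RedYellow, Off}.
States satisfying AG (waiting → AX walk): {RedYellow}.
Green is reachable from Red and violates waiting → AX walk, so AG fails at Red.
Red ∉ Sat(AG (waiting → AX walk)).

Violated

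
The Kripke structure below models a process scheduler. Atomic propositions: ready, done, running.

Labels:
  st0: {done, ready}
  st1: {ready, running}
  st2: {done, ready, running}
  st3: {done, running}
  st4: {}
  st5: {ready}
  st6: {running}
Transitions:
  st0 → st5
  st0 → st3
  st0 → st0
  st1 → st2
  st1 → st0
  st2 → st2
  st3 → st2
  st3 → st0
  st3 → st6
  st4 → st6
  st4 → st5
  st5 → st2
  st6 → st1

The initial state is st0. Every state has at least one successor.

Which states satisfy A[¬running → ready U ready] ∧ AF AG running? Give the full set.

{st2, st5}

States satisfying ¬running → ready: {st0, st1, st2, st3, st5, st6}.
States satisfying ready: {st0, st1, st2, st5}.
States satisfying A[¬running → ready U ready]: {st0, st1, st2, st3, st5, st6}.
States satisfying AG running: {st2}.
States satisfying AF AG running: {st2, st5}.
States satisfying A[¬running → ready U ready] ∧ AF AG running: {st2, st5}.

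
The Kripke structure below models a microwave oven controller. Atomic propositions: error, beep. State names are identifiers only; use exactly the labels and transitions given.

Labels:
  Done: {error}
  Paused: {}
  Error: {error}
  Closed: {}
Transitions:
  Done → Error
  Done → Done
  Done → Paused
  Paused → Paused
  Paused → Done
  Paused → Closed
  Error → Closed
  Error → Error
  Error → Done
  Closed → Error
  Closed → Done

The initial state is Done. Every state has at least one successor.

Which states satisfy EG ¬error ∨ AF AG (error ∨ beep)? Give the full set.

States satisfying ¬error: {Paused, Closed}.
States satisfying EG ¬error: {Paused}.
States satisfying AG (error ∨ beep): ∅.
States satisfying AF AG (error ∨ beep): ∅.
States satisfying EG ¬error ∨ AF AG (error ∨ beep): {Paused}.

{Paused}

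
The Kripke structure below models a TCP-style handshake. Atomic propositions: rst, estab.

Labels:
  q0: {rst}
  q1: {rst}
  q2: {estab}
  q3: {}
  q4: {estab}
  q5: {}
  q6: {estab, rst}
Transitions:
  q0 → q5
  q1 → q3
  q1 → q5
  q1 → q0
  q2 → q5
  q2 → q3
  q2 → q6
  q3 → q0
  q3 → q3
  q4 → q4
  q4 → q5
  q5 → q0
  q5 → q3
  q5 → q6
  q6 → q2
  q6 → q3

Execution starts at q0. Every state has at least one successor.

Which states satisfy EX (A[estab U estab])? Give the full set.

States satisfying A[estab U estab]: {q2, q4, q6}.
States satisfying EX (A[estab U estab]): {q2, q4, q5, q6}.

{q2, q4, q5, q6}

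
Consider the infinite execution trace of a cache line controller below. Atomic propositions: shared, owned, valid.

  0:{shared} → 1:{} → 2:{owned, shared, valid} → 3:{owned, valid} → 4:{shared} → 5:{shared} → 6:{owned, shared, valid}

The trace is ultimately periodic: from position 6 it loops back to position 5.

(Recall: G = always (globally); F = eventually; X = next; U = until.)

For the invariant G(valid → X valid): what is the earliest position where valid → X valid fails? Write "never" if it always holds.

3

Check valid → X valid at each position in order: 0 ✓, 1 ✓, 2 ✓.
At position 3 the labels are {owned, valid} and the next position 4 has {shared}, so valid → X valid is false there. This is the first violation.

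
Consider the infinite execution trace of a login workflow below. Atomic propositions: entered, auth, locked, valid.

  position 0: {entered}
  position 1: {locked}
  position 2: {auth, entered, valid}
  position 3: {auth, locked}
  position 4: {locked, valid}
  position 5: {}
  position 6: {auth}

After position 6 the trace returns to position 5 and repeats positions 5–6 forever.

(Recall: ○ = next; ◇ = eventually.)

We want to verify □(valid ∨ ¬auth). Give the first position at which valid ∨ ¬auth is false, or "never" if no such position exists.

3

Check valid ∨ ¬auth at each position in order: 0 ✓, 1 ✓, 2 ✓.
At position 3 the labels are {auth, locked}, so valid ∨ ¬auth is false there. This is the first violation.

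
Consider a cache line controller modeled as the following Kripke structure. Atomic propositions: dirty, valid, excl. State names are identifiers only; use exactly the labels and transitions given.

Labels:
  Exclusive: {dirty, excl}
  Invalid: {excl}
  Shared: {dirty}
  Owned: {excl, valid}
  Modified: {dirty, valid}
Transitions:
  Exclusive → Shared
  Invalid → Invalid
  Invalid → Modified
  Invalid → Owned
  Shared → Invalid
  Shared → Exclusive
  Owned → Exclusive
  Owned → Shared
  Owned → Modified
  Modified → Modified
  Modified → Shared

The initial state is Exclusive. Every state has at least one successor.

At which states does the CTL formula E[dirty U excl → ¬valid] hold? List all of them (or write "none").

{Exclusive, Invalid, Shared, Modified}

States satisfying dirty: {Exclusive, Shared, Modified}.
States satisfying excl → ¬valid: {Exclusive, Invalid, Shared, Modified}.
States satisfying E[dirty U excl → ¬valid]: {Exclusive, Invalid, Shared, Modified}.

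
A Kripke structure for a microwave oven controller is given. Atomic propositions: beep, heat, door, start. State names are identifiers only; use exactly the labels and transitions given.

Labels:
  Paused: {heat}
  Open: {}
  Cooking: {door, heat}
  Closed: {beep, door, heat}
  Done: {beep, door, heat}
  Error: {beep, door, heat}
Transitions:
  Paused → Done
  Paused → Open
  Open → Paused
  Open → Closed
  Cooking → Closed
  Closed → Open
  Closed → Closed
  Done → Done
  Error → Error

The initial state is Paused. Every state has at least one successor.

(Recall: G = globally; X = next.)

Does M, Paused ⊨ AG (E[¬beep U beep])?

States satisfying E[¬beep U beep]: {Paused, Open, Cooking, Closed, Done, Error}.
States satisfying AG (E[¬beep U beep]): {Paused, Open, Cooking, Closed, Done, Error}.
Every state reachable from Paused satisfies E[¬beep U beep].
Paused ∈ Sat(AG (E[¬beep U beep])).

Holds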